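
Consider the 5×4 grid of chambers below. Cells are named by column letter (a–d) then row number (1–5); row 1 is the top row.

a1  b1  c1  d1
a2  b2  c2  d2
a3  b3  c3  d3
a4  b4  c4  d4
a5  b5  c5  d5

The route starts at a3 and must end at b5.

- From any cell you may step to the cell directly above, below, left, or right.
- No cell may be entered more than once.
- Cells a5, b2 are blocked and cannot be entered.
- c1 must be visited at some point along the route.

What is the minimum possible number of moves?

9

Any route passes through c1 somewhere between a3 and b5. Summing Manhattan distances along the two legs (a3 → c1 → b5) gives a lower bound of 4 + 5 = 9 moves.
A route of 9 moves achieves this: a3 → a2 → a1 → b1 → c1 → c2 → c3 → c4 → c5 → b5.
Since 9 matches the lower bound, it is optimal.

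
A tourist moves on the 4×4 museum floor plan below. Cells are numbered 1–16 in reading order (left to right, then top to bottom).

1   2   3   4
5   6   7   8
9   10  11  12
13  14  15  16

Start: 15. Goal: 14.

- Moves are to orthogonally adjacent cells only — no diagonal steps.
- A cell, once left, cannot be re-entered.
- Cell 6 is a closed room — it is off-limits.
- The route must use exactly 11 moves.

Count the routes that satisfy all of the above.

Need simple routes of exactly 11 moves from 15 to 14 (Manhattan distance 1, so 5 moves are spent on a detour and 5 undoing it).
Branch systematically from the start, pruning whenever the remaining move budget drops below the Manhattan distance to 14 or differs from it in parity. Grouping the completions by first move — via 11: 6; via 16: 7 (no valid completion starts via 14) — and summing: 6 + 7 = 13.
That gives 13 routes.

13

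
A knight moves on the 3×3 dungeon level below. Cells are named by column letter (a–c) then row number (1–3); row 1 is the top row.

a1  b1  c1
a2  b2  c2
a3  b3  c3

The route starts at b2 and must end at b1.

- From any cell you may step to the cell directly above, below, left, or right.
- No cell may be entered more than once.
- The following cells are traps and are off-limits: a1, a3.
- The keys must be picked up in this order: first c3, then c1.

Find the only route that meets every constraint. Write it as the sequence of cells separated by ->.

b2 -> b3 -> c3 -> c2 -> c1 -> b1

The waypoints must appear in the order c3, c1, with no cell reused.
Route from b2: down to b3, right to c3, 2× up (reaching c1), left to b1 — 5 moves in all.
Check: order respected (c3 at step 2, c1 at step 4).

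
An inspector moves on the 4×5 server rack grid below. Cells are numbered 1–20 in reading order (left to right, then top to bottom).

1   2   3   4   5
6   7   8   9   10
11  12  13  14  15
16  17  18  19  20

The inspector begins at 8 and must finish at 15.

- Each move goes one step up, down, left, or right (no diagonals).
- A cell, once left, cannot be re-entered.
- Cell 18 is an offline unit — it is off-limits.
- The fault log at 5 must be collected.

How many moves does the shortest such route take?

Any route passes through 5 somewhere between 8 and 15. Summing Manhattan distances along the two legs (8 → 5 → 15) gives a lower bound of 3 + 2 = 5 moves.
A route of 5 moves achieves this: 8 → 3 → 4 → 5 → 10 → 15.
Since 5 matches the lower bound, it is optimal.

5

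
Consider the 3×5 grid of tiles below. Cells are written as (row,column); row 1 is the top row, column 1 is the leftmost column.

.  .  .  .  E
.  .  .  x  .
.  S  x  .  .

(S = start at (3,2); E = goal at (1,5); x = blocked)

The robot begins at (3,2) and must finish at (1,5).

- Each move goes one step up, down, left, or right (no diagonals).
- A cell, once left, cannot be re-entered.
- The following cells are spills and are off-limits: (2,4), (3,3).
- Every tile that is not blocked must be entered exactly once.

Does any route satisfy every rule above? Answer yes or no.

Cell (3,4) has only one open neighbour but is neither the start nor the goal, so a Hamiltonian route would have to both enter and leave it through the same neighbour — impossible without revisiting.

no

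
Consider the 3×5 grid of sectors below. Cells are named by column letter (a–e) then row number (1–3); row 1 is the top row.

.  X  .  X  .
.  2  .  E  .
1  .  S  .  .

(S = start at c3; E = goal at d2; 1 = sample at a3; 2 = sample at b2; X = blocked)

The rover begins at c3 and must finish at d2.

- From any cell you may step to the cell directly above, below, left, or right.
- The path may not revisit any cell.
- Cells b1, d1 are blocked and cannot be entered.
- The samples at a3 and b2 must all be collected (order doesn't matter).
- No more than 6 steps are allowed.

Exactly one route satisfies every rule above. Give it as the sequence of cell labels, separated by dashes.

Any route must reach a3 and b2 and still end at d2 within 6 moves, so the order of the required stops is forced.
Route from c3: left 2 to a3, up 1 to a2, right 3 to d2 — 6 moves in all.
Check: all required cells visited; 6 ≤ 6 moves.

c3 - b3 - a3 - a2 - b2 - c2 - d2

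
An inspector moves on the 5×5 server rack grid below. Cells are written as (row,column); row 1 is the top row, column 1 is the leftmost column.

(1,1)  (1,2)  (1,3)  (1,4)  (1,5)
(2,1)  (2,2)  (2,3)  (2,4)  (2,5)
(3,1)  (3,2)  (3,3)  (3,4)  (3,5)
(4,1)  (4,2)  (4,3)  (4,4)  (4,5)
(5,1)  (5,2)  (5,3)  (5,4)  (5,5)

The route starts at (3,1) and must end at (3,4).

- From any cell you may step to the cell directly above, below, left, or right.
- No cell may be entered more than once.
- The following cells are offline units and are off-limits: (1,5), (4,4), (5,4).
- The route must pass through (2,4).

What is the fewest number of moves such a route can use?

Any route passes through (2,4) somewhere between (3,1) and (3,4). Summing Manhattan distances along the two legs ((3,1) → (2,4) → (3,4)) gives a lower bound of 4 + 1 = 5 moves.
A route of 5 moves achieves this: (3,1) → (2,1) → (2,2) → (2,3) → (2,4) → (3,4).
Since 5 matches the lower bound, it is optimal.

5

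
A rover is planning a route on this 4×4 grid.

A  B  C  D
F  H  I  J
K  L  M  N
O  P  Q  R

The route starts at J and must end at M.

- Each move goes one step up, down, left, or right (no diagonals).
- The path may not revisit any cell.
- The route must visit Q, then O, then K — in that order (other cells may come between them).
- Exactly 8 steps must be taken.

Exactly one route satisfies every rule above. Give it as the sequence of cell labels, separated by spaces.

The waypoints must appear in the order Q, O, K, with no cell reused.
Route from J: 2× down (reaching R), 3× left (reaching O), up to K, 2× right (reaching M) — 8 moves in all.
Check: order respected (Q at step 3, O at step 5, K at step 6); 8 moves as required.

J N R Q P O K L M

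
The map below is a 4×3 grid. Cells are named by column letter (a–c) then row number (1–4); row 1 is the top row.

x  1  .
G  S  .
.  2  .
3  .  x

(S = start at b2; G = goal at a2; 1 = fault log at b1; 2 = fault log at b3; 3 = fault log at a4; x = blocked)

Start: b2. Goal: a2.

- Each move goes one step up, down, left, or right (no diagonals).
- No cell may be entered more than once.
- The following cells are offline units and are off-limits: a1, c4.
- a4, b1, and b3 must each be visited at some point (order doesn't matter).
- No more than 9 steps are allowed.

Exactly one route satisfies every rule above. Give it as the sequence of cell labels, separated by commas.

The 9-move cap with required stops at a4, b1, b3 leaves no slack for detours.
Route from b2: up 1 to b1, right 1 to c1, down 2 to c3, left 1 to b3, down 1 to b4, left 1 to a4, up 2 to a2 — 9 moves in all.
Check: all required cells visited; 9 ≤ 9 moves.

b2, b1, c1, c2, c3, b3, b4, a4, a3, a2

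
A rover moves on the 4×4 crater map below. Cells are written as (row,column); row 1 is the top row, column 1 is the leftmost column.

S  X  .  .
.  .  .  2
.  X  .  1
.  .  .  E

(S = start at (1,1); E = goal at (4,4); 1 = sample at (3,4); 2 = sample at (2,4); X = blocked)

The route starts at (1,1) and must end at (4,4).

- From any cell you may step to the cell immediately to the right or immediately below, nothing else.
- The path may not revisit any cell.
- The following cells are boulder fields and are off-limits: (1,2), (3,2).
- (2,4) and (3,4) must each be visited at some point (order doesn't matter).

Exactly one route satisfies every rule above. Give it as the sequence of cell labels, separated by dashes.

Moves only go right or down, so the column and row indices never decrease.
Route from (1,1): down 1 to (2,1), right 3 to (2,4), down 2 to (4,4) — 6 moves in all.
Check: all required cells visited.

(1,1) - (2,1) - (2,2) - (2,3) - (2,4) - (3,4) - (4,4)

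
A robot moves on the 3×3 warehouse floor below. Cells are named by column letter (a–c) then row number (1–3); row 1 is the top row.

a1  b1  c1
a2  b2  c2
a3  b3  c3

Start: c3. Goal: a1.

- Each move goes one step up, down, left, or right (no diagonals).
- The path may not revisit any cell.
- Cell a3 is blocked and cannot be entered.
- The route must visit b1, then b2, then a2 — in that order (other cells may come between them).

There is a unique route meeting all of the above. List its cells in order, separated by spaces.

c3 c2 c1 b1 b2 a2 a1

The waypoints must appear in the order b1, b2, a2, with no cell reused.
Route from c3: 2× up (reaching c1), left to b1, down to b2, left to a2, up to a1 — 6 moves in all.
Check: order respected (b1 at step 3, b2 at step 4, a2 at step 5).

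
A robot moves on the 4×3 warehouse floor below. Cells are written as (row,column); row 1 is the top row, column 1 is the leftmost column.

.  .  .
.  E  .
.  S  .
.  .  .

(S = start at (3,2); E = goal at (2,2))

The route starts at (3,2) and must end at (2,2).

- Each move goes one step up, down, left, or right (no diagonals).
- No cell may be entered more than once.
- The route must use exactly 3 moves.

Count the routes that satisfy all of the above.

Need simple routes of exactly 3 moves from (3,2) to (2,2) (Manhattan distance 1, so 1 moves are spent on a detour and 1 undoing it).
Enumerating: (3,2) (3,1) (2,1) (2,2) | (3,2) (3,3) (2,3) (2,2).
That gives 2 routes.

2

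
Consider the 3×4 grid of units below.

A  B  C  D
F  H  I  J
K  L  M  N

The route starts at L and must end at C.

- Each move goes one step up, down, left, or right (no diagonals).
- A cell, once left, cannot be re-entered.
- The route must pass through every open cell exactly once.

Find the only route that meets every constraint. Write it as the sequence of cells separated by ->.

L -> K -> F -> A -> B -> H -> I -> M -> N -> J -> D -> C

Need to visit all 12 open cells exactly once, starting at L and ending at C.
Route from L: left 1 to K, up 2 to A, right 1 to B, down 1 to H, right 1 to I, down 1 to M, right 1 to N, up 2 to D, left 1 to C — 11 moves in all.
Check: all 12 open cells covered.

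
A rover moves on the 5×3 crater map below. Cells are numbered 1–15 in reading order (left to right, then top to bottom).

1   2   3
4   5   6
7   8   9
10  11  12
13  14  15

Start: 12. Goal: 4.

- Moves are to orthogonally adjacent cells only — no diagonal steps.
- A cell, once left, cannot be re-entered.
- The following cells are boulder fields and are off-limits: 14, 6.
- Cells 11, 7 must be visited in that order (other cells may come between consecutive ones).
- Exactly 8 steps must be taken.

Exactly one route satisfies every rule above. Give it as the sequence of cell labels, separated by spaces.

The waypoints must appear in the order 11, 7, with no cell reused.
Route from 12: 2× left (reaching 10), up to 7, right to 8, 2× up (reaching 2), left to 1, down to 4 — 8 moves in all.
Check: order respected (11 at step 1, 7 at step 3); 8 moves as required.

12 11 10 7 8 5 2 1 4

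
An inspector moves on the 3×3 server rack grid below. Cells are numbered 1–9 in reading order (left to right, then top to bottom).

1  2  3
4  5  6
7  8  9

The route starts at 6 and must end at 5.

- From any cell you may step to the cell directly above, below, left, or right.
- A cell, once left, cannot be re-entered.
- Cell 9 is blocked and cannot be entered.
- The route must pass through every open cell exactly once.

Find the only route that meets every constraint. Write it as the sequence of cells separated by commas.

Need to visit all 8 open cells exactly once, starting at 6 and ending at 5.
Route from 6: up to 3, 2× left (reaching 1), 2× down (reaching 7), right to 8, up to 5 — 7 moves in all.
Check: all 8 open cells covered.

6, 3, 2, 1, 4, 7, 8, 5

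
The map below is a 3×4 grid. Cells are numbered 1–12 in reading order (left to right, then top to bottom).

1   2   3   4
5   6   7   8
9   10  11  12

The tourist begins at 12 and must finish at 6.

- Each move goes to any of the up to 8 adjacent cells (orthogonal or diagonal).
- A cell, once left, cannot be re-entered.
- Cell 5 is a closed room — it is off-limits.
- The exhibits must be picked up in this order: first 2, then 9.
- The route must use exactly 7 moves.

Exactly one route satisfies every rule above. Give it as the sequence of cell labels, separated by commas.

12, 8, 3, 2, 7, 10, 9, 6

The waypoints must appear in the order 2, 9, with no cell reused.
Route from 12: up 1 to 8, up-left 1 to 3, left 1 to 2, down-right 1 to 7, down-left 1 to 10, left 1 to 9, up-right 1 to 6 — 7 moves in all.
Check: order respected (2 at step 3, 9 at step 6); 7 moves as required.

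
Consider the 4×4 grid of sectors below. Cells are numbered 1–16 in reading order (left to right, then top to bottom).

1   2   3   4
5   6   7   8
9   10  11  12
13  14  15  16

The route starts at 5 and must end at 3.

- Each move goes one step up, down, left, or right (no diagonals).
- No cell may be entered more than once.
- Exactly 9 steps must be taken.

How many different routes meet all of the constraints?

40

Need simple routes of exactly 9 moves from 5 to 3 (Manhattan distance 3, so 3 moves are spent on a detour and 3 undoing it).
Branch systematically from the start, pruning whenever the remaining move budget drops below the Manhattan distance to 3 or differs from it in parity. Grouping the completions by first move — via 1: 5; via 9: 25; via 6: 10 — and summing: 5 + 25 + 10 = 40.
That gives 40 routes.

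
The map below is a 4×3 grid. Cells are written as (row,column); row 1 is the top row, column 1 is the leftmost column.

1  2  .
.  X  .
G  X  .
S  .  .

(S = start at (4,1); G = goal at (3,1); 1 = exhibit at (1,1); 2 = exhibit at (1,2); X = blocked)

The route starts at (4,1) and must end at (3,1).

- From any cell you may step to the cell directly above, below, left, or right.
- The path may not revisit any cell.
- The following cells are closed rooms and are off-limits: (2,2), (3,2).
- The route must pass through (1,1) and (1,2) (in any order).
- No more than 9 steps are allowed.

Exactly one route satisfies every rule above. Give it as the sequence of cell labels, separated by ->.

Any route must reach (1,1) and (1,2) and still end at (3,1) within 9 moves, so the order of the required stops is forced.
Route from (4,1): right 2 to (4,3), up 3 to (1,3), left 2 to (1,1), down 2 to (3,1) — 9 moves in all.
Check: all required cells visited; 9 ≤ 9 moves.

(4,1) -> (4,2) -> (4,3) -> (3,3) -> (2,3) -> (1,3) -> (1,2) -> (1,1) -> (2,1) -> (3,1)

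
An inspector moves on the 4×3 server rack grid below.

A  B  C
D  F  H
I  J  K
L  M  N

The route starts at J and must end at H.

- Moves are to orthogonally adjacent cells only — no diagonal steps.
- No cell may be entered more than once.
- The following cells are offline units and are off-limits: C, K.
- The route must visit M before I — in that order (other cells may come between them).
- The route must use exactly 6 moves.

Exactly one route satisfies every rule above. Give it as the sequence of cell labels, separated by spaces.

J M L I D F H

The waypoints must appear in the order M, I, with no cell reused.
Route from J: down 1 to M, left 1 to L, up 2 to D, right 2 to H — 6 moves in all.
Check: order respected (M at step 1, I at step 3); 6 moves as required.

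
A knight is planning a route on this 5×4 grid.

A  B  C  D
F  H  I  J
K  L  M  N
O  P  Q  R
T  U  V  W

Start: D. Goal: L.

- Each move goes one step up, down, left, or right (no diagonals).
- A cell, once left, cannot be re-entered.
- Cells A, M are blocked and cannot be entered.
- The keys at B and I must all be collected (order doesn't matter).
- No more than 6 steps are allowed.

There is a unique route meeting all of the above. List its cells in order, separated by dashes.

D - J - I - C - B - H - L

The 6-move cap with required stops at B, I leaves no slack for detours.
Route from D: down 1 to J, left 1 to I, up 1 to C, left 1 to B, down 2 to L — 6 moves in all.
Check: all required cells visited; 6 ≤ 6 moves.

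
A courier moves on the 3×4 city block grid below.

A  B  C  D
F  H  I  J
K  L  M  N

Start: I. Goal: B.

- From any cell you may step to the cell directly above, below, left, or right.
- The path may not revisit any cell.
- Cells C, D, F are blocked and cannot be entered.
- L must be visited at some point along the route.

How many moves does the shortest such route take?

4

Any route passes through L somewhere between I and B. Summing Manhattan distances along the two legs (I → L → B) gives a lower bound of 2 + 2 = 4 moves.
A route of 4 moves achieves this: I → M → L → H → B.
Since 4 matches the lower bound, it is optimal.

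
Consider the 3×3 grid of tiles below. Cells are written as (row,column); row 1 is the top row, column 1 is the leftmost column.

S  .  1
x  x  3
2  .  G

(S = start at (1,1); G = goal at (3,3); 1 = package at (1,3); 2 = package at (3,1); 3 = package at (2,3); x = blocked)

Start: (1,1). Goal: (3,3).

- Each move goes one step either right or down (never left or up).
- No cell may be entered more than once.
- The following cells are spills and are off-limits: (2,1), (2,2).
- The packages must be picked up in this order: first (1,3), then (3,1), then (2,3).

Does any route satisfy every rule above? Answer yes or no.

(3,1) lies to the left of (1,3), so going from (1,3) to (3,1) would need a leftward move — but moves only go right/down, so (1,3) cannot be visited before (3,1).

no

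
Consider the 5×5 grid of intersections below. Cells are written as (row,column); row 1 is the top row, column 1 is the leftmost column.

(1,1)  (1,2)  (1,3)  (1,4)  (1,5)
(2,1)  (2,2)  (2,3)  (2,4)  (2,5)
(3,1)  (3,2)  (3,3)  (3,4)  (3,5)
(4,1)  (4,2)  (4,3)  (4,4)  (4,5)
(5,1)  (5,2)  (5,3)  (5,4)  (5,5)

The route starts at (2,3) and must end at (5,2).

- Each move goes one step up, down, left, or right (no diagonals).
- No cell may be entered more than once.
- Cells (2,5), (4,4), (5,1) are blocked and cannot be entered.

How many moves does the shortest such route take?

4

The Manhattan distance from (2,3) to (5,2) is |2−5| + |3−2| = 4, so at least 4 moves are needed.
A route of 4 moves achieves this: (2,3) → (3,3) → (4,3) → (5,3) → (5,2).
Since 4 matches the lower bound, it is optimal.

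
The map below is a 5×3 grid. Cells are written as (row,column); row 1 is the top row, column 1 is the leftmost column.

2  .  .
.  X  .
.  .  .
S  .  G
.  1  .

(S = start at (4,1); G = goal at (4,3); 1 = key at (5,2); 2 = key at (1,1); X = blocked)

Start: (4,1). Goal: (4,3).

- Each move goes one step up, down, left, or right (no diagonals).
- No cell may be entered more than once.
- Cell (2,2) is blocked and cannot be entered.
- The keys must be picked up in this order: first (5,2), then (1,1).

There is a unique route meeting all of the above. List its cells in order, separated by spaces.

(4,1) (5,1) (5,2) (4,2) (3,2) (3,1) (2,1) (1,1) (1,2) (1,3) (2,3) (3,3) (4,3)

The waypoints must appear in the order (5,2), (1,1), with no cell reused.
Route from (4,1): down 1 to (5,1), right 1 to (5,2), up 2 to (3,2), left 1 to (3,1), up 2 to (1,1), right 2 to (1,3), down 3 to (4,3) — 12 moves in all.
Check: order respected (1 at step 2, 2 at step 7).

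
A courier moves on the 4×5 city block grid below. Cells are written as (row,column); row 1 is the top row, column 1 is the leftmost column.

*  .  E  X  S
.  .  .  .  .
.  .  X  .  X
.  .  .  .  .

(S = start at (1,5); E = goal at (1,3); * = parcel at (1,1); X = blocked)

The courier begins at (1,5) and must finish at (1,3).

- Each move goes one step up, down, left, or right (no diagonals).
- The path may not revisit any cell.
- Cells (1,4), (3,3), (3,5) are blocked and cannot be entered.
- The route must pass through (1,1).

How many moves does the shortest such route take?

8

Any route passes through (1,1) somewhere between (1,5) and (1,3). Summing Manhattan distances along the two legs ((1,5) → (1,1) → (1,3)) gives a lower bound of 4 + 2 = 6 moves.
That bound ignores the blocked cells. Measuring each leg by the fewest moves that actually steer around them ((1,5)→(1,1): 6; (1,1)→(1,3): 2) raises the lower bound to 8.
A route of 8 moves exists: (1,5) → (2,5) → (2,4) → (2,3) → (2,2) → (2,1) → (1,1) → (1,2) → (1,3).
Since 8 matches that lower bound, it is optimal.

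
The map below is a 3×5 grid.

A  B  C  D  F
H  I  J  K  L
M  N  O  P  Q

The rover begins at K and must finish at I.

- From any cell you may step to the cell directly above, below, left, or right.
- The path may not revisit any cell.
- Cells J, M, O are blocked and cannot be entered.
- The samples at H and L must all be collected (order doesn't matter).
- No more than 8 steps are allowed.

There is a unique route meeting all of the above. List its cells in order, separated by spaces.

The 8-move cap with required stops at H, L leaves no slack for detours.
Route from K: right to L, up to F, 4× left (reaching A), down to H, right to I — 8 moves in all.
Check: all required cells visited; 8 ≤ 8 moves.

K L F D C B A H I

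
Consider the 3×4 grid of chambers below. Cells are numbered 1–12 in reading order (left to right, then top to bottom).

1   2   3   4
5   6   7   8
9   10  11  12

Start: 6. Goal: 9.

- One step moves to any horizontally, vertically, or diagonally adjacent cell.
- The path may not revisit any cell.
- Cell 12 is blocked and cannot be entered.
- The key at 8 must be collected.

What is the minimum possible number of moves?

Any route passes through 8 somewhere between 6 and 9. Summing Chebyshev distances along the two legs (6 → 8 → 9) gives a lower bound of 2 + 3 = 5 moves.
A route of 5 moves achieves this: 6 → 3 → 8 → 7 → 10 → 9.
Since 5 matches the lower bound, it is optimal.

5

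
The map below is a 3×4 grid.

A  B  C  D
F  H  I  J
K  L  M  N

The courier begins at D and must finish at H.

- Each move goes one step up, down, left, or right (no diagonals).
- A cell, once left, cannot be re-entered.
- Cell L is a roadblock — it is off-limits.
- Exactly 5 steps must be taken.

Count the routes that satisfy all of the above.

3

Need simple routes of exactly 5 moves from D to H (Manhattan distance 3, so 1 moves are spent on a detour and 1 undoing it).
Enumerating: D J N M I H | D J I C B H | D C B A F H.
That gives 3 routes.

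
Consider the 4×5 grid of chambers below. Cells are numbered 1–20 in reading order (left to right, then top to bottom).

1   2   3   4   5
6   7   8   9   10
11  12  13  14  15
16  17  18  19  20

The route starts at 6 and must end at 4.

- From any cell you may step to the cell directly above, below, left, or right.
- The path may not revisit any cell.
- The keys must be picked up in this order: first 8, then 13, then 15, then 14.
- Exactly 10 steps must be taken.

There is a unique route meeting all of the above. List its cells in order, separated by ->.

6 -> 7 -> 8 -> 13 -> 18 -> 19 -> 20 -> 15 -> 14 -> 9 -> 4

The waypoints must appear in the order 8, 13, 15, 14, with no cell reused.
Route from 6: 2× right (reaching 8), 2× down (reaching 18), 2× right (reaching 20), up to 15, left to 14, 2× up (reaching 4) — 10 moves in all.
Check: order respected (8 at step 2, 13 at step 3, 15 at step 7, 14 at step 8); 10 moves as required.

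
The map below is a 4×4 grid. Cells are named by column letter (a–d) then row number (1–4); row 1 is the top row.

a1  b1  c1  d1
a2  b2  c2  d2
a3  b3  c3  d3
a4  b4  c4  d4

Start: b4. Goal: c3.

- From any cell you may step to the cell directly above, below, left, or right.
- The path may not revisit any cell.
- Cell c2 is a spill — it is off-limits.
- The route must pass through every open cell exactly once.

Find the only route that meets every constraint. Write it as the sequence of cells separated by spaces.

Need to visit all 15 open cells exactly once, starting at b4 and ending at c3.
Route from b4: left to a4, up to a3, right to b3, up to b2, left to a2, up to a1, 3× right (reaching d1), 3× down (reaching d4), left to c4, up to c3 — 14 moves in all.
Check: all 15 open cells covered.

b4 a4 a3 b3 b2 a2 a1 b1 c1 d1 d2 d3 d4 c4 c3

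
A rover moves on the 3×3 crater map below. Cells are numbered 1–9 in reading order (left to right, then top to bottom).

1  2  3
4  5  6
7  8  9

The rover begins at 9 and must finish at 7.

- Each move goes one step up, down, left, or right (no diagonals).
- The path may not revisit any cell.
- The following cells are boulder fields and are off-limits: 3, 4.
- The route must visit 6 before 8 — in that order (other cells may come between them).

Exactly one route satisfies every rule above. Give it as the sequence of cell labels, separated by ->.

9 -> 6 -> 5 -> 8 -> 7

The waypoints must appear in the order 6, 8, with no cell reused.
Route from 9: up to 6, left to 5, down to 8, left to 7 — 4 moves in all.
Check: order respected (6 at step 1, 8 at step 3).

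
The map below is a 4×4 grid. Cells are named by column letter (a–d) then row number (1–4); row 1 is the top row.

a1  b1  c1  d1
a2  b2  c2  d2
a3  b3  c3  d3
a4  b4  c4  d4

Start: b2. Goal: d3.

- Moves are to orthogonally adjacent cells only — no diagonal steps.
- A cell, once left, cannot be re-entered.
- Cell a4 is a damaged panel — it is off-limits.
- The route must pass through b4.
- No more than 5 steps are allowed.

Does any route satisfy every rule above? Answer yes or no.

One route that works: b2 → b3 → b4 → c4 → c3 → d3.

yes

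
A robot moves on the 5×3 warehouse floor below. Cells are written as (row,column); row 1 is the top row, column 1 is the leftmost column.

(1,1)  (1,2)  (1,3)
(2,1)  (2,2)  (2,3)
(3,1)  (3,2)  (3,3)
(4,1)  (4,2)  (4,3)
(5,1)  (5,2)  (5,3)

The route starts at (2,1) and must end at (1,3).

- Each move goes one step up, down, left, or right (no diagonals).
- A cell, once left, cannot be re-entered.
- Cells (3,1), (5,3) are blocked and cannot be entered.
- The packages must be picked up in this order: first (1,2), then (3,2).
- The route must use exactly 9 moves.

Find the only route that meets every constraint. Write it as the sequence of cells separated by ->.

(2,1) -> (1,1) -> (1,2) -> (2,2) -> (3,2) -> (4,2) -> (4,3) -> (3,3) -> (2,3) -> (1,3)

The waypoints must appear in the order (1,2), (3,2), with no cell reused.
Route from (2,1): up to (1,1), right to (1,2), 3× down (reaching (4,2)), right to (4,3), 3× up (reaching (1,3)) — 9 moves in all.
Check: order respected ((1,2) at step 2, (3,2) at step 4); 9 moves as required.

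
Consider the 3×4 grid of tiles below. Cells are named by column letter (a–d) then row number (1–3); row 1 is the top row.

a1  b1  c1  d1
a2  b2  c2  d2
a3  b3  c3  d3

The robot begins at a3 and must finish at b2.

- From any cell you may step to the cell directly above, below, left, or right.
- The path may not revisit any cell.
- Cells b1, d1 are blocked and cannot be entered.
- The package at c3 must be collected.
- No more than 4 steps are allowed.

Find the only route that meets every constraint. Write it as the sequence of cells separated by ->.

a3 -> b3 -> c3 -> c2 -> b2

The budget equals the shortest possible length, so every move has to be on a shortest route through the required cells.
Route from a3: 2× right (reaching c3), up to c2, left to b2 — 4 moves in all.
Check: all required cells visited; 4 ≤ 4 moves.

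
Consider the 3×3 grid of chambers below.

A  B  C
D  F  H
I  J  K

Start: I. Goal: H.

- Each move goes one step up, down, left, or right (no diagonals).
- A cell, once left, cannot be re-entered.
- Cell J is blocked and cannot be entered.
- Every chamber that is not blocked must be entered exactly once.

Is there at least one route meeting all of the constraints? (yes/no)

no

Cell K has only one open neighbour but is neither the start nor the goal, so a Hamiltonian route would have to both enter and leave it through the same neighbour — impossible without revisiting.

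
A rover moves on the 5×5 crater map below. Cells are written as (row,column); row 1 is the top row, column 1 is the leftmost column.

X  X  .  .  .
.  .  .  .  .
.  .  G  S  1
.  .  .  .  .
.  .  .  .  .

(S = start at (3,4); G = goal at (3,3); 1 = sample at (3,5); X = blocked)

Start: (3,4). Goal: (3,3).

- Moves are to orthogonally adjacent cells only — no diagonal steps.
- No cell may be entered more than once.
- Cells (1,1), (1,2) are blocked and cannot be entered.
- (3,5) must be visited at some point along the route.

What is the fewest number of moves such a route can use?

5

Any route passes through (3,5) somewhere between (3,4) and (3,3). Summing Manhattan distances along the two legs ((3,4) → (3,5) → (3,3)) gives a lower bound of 1 + 2 = 3 moves.
The shortest route satisfying every rule uses 5 moves: (3,4) → (3,5) → (2,5) → (2,4) → (2,3) → (3,3).
The bound of 3 isn't tight here; checking systematically, no route of length 3 through 4 satisfies every constraint, so 5 is the minimum.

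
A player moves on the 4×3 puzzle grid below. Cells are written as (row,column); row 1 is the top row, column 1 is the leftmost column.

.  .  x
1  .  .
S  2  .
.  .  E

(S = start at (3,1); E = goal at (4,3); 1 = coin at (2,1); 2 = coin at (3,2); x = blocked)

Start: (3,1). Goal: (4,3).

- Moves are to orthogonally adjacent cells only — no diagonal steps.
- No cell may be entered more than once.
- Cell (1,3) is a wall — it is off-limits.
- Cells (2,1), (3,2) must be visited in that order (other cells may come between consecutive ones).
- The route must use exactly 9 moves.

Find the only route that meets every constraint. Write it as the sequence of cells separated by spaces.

(3,1) (2,1) (1,1) (1,2) (2,2) (2,3) (3,3) (3,2) (4,2) (4,3)

The waypoints must appear in the order (2,1), (3,2), with no cell reused.
Route from (3,1): up 2 to (1,1), right 1 to (1,2), down 1 to (2,2), right 1 to (2,3), down 1 to (3,3), left 1 to (3,2), down 1 to (4,2), right 1 to (4,3) — 9 moves in all.
Check: order respected (1 at step 1, 2 at step 7); 9 moves as required.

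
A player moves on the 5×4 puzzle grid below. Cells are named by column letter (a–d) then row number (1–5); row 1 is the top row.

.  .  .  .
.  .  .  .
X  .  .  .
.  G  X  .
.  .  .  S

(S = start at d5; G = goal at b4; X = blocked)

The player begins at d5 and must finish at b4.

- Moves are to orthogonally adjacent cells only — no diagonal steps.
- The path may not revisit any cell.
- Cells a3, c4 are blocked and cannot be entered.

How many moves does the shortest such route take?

3

The Manhattan distance from d5 to b4 is |5−4| + |4−2| = 3, so at least 3 moves are needed.
A route of 3 moves achieves this: d5 → c5 → b5 → b4.
Since 3 matches the lower bound, it is optimal.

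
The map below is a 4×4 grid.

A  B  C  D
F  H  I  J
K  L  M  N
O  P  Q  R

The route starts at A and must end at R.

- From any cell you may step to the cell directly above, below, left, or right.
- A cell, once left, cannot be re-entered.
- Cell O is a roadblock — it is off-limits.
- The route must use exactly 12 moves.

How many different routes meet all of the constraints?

Need simple routes of exactly 12 moves from A to R (Manhattan distance 6, so 3 moves are spent on a detour and 3 undoing it).
Branch systematically from the start, pruning whenever the remaining move budget drops below the Manhattan distance to R or differs from it in parity. Grouping the completions by first move — via F: 12; via B: 10 — and summing: 12 + 10 = 22.
That gives 22 routes.

22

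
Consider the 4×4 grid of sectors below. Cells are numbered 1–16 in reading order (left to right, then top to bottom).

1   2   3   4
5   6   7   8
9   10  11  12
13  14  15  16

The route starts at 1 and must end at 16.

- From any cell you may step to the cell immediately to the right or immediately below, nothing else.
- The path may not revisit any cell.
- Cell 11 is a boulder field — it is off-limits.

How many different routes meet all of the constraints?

8

A right/down-only route from 1 to 16 makes exactly 3 down-moves and 3 right-moves in some order.
With no other constraints that would be C(6,3) = 20 routes.
Subtract routes through each blocked cell (inclusion–exclusion for overlaps): − through 11: 12 → 8.
That gives 8 routes.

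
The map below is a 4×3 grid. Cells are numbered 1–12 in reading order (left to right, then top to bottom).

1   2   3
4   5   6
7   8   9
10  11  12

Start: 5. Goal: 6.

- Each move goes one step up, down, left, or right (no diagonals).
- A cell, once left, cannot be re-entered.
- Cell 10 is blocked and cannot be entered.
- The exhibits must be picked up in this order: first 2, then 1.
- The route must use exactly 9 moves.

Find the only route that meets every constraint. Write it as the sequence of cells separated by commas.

The waypoints must appear in the order 2, 1, with no cell reused.
Route from 5: up to 2, left to 1, 2× down (reaching 7), right to 8, down to 11, right to 12, 2× up (reaching 6) — 9 moves in all.
Check: order respected (2 at step 1, 1 at step 2); 9 moves as required.

5, 2, 1, 4, 7, 8, 11, 12, 9, 6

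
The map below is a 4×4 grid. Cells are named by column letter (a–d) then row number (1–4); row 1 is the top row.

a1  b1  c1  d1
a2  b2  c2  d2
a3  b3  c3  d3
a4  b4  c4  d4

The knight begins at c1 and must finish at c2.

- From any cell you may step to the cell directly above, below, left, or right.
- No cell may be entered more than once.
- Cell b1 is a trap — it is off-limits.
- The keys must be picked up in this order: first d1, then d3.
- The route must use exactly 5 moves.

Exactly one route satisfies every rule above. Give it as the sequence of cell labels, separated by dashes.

c1 - d1 - d2 - d3 - c3 - c2

The waypoints must appear in the order d1, d3, with no cell reused.
Route from c1: right to d1, 2× down (reaching d3), left to c3, up to c2 — 5 moves in all.
Check: order respected (d1 at step 1, d3 at step 3); 5 moves as required.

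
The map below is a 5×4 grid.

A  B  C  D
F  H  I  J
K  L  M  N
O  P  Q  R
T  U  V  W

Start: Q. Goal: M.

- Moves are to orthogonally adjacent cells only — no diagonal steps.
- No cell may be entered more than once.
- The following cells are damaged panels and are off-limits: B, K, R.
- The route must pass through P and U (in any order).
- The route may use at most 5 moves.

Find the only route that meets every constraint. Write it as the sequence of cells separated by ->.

The 5-move cap with required stops at P, U leaves no slack for detours.
Route from Q: down 1 to V, left 1 to U, up 2 to L, right 1 to M — 5 moves in all.
Check: all required cells visited; 5 ≤ 5 moves.

Q -> V -> U -> P -> L -> M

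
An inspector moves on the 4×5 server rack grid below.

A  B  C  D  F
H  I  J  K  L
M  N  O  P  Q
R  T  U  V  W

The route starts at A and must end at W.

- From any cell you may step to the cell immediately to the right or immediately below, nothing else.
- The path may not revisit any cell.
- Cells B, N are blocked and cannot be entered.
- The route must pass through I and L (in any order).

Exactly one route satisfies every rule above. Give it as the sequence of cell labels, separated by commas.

A, H, I, J, K, L, Q, W

Moves only go right or down, so the column and row indices never decrease.
Route from A: down to H, 4× right (reaching L), 2× down (reaching W) — 7 moves in all.
Check: all required cells visited.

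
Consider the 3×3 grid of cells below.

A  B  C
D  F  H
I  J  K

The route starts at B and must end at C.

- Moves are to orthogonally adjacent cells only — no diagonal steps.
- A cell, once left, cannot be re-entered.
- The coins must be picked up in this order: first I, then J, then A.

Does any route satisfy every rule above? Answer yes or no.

no

Ignoring the required order, 2 revisit-free routes from B to C pass through all of I, J, and A; the waypoint orders that occur are A → I → J (2) — never I → J → A.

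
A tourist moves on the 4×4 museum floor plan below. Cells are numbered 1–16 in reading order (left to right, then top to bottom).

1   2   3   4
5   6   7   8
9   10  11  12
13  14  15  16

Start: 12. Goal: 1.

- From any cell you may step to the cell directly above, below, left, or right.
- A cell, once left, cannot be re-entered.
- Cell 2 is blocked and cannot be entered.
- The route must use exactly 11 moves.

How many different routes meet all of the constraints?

Need simple routes of exactly 11 moves from 12 to 1 (Manhattan distance 5, so 3 moves are spent on a detour and 3 undoing it).
Branch systematically from the start, pruning whenever the remaining move budget drops below the Manhattan distance to 1 or differs from it in parity. Grouping the completions by first move — via 8: 7; via 16: 2 (no valid completion starts via 11) — and summing: 7 + 2 = 9.
That gives 9 routes.

9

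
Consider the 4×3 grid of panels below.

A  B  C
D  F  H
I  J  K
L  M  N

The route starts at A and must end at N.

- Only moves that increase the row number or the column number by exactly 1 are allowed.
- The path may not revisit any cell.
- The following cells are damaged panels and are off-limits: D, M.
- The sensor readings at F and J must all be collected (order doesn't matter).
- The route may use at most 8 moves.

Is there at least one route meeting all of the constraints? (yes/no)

yes

One route that works: A → B → F → J → K → N.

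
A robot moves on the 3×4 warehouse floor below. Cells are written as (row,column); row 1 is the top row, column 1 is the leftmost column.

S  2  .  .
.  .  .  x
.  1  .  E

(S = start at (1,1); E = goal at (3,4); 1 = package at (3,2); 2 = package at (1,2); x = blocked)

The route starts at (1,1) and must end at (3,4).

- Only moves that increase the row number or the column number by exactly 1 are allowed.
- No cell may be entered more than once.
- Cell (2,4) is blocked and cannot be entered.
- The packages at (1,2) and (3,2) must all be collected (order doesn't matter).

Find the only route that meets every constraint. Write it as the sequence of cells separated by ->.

(1,1) -> (1,2) -> (2,2) -> (3,2) -> (3,3) -> (3,4)

Moves only go right or down, so the column and row indices never decrease.
Route from (1,1): right to (1,2), 2× down (reaching (3,2)), 2× right (reaching (3,4)) — 5 moves in all.
Check: all required cells visited.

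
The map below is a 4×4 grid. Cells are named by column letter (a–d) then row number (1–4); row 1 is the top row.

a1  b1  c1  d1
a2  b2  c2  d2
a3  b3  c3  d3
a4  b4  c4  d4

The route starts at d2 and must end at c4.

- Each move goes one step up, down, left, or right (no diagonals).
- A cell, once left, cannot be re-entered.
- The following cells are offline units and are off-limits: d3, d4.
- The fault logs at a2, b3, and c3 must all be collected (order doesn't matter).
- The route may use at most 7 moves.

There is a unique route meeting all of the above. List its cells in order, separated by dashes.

d2 - c2 - b2 - a2 - a3 - b3 - c3 - c4

The 7-move cap with required stops at a2, b3, c3 leaves no slack for detours.
Route from d2: left 3 to a2, down 1 to a3, right 2 to c3, down 1 to c4 — 7 moves in all.
Check: all required cells visited; 7 ≤ 7 moves.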